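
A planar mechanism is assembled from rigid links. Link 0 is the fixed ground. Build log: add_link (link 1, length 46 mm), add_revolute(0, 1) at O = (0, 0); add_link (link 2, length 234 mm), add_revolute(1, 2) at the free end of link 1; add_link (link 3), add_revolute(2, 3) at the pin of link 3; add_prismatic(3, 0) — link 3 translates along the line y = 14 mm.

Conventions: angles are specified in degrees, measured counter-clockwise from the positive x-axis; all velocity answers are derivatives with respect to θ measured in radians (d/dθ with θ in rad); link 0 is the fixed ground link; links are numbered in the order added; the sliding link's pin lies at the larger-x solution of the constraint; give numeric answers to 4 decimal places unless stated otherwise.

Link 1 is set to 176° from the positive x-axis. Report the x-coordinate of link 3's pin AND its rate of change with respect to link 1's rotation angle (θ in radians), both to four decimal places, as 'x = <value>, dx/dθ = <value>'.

geometry: r = 46 mm, L = 234 mm, e = 14 mm
crank pin P = (r cos θ, r sin θ) = (-45.887946, 3.208798)
h = r sin θ − e = 3.208798 − 14 = -10.791202
x = r cos θ + √(L² − h²) = -45.887946 + 233.751043 = 187.863096
dx/dθ = −r sin θ − h·r cos θ/√(L² − h²) (θ in radians; h = -10.791202) = -5.327232

x = 187.8631, dx/dθ = -5.3272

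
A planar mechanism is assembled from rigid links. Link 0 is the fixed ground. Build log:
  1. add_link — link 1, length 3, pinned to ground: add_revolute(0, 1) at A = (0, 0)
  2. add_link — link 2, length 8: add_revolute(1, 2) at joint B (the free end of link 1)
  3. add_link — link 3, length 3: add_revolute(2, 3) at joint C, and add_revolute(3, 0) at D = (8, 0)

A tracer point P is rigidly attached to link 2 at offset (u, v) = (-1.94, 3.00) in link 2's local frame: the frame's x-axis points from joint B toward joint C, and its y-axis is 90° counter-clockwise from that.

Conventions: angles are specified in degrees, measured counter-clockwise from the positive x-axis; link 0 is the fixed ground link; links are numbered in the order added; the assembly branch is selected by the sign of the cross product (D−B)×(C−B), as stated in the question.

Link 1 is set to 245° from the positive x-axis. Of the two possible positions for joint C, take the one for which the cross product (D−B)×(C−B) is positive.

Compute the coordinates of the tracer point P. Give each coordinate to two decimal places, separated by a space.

A=(0,0), D=(8.00,0)
B = A + 3.00·(cos245°, sin245°) = (-1.2679, -2.7189)
|BD| = 9.6585
circle(B,8.00) ∩ circle(D,3.00): a=7.6765, h=2.2521
  candidates: C₊=(5.4642,1.6030) cross=21.751; C₋=(6.7321,-2.7189) cross=-21.751
  branch + wants cross > 0 → take C=(5.4642,1.6030) (cross=21.751)
ex = (C−B)/|BC| = (0.8415,0.5402); ey = (-0.5402,0.8415)
P = B + -1.94·ex + 3.00·ey = (-4.5211,-1.2425)

-4.52 -1.24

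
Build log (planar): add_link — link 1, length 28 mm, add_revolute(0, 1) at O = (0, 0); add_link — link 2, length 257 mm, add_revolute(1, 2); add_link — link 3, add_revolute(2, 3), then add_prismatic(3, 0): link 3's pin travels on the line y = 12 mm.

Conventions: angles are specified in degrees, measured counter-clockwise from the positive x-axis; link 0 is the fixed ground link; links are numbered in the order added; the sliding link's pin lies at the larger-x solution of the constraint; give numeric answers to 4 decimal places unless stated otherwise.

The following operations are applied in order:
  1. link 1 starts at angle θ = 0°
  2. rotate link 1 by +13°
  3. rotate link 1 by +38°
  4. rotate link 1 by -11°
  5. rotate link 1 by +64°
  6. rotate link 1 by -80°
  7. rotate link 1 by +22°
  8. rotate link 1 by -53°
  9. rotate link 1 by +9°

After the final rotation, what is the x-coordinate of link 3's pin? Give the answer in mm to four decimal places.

geometry: r = 28 mm, L = 257 mm, e = 12 mm; θ starts at 0°
rotate link 1 by +13°: θ ← 0° +13° = 13°
rotate link 1 by +38°: θ ← 13° +38° = 51°
rotate link 1 by -11°: θ ← 51° -11° = 40°
rotate link 1 by +64°: θ ← 40° +64° = 104°
rotate link 1 by -80°: θ ← 104° -80° = 24°
rotate link 1 by +22°: θ ← 24° +22° = 46°
rotate link 1 by -53°: θ ← 46° -53° = -7°
rotate link 1 by +9°: θ ← -7° +9° = 2°
crank pin P = (r cos θ, r sin θ) = (27.982943, 0.977186)
h = r sin θ − e = 0.977186 − 12 = -11.022814
x = r cos θ + √(L² − h²) = 27.982943 + 256.763505 = 284.746448

284.7464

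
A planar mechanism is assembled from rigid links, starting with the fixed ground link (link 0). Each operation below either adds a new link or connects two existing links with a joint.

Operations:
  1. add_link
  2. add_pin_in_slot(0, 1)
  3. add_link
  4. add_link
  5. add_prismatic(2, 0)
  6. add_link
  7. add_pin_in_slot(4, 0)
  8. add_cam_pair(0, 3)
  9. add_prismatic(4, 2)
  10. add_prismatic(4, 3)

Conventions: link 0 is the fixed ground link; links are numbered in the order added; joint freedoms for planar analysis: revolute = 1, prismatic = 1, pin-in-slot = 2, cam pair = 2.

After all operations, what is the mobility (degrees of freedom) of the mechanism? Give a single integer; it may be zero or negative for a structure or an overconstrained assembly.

ground; <1,0,0>
#1 <2,0,0>
PS:0↔1 J2 <2,0,1>
#2 <3,0,1>
#3 <4,0,1>
P:2↔0 J1 <4,1,1>
#4 <5,1,1>
PS:4↔0 J2 <5,1,2>
C:0↔3 J2 <5,1,3>
P:4↔2 J1 <5,2,3>
P:4↔3 J1 <5,3,3>
3×4 − 2×3 − 1×3 = 3

M = 3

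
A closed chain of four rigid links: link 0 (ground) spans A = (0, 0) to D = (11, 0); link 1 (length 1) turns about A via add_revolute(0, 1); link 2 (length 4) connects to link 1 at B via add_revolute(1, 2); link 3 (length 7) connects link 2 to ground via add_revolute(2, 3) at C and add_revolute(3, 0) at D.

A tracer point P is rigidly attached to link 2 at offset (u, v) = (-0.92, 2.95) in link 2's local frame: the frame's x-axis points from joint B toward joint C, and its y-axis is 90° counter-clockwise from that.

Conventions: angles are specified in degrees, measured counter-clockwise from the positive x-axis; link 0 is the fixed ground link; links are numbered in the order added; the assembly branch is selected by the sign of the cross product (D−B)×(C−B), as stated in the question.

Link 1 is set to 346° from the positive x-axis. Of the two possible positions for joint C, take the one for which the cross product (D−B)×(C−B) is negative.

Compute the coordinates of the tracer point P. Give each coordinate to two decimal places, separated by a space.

A=(0,0), D=(11.00,0)
B = A + 1.00·(cos346°, sin346°) = (0.9703, -0.2419)
|BD| = 10.0326
circle(B,4.00) ∩ circle(D,7.00): a=3.3717, h=2.1522
  candidates: C₊=(4.2891,1.9909) cross=21.592; C₋=(4.3929,-2.3122) cross=-21.592
  branch - wants cross < 0 → take C=(4.3929,-2.3122) (cross=-21.592)
ex = (C−B)/|BC| = (0.8556,-0.5176); ey = (0.5176,0.8556)
P = B + -0.92·ex + 2.95·ey = (1.7099,2.7584)

1.71 2.76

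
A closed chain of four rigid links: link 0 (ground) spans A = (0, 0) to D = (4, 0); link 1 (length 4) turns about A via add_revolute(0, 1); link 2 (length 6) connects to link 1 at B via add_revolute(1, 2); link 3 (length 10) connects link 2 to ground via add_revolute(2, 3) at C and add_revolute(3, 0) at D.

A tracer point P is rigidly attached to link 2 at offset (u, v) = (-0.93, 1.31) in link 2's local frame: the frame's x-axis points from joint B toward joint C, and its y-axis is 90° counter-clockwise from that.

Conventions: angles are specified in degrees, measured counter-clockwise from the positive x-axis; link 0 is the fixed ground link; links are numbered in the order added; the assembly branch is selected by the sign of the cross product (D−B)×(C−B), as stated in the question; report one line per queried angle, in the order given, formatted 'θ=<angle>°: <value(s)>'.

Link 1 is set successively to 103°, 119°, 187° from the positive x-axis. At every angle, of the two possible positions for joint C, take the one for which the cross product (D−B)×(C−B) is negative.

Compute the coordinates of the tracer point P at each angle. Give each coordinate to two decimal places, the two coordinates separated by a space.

A=(0,0), D=(4.00,0)
θ=103°: B = A + 4.00·(cos103°, sin103°) = (-0.8998, 3.8975)
θ=103°: |BD| = 6.2609
θ=103°: circle(B,6.00) ∩ circle(D,10.00): a=-1.9807, h=5.6636
θ=103°:   candidates: C₊=(1.0758,9.5629) cross=35.459; C₋=(-5.9756,0.6981) cross=-35.459
θ=103°:   branch - wants cross < 0 → take C=(-5.9756,0.6981) (cross=-35.459)
θ=103°: ex = (C−B)/|BC| = (-0.8460,-0.5332); ey = (0.5332,-0.8460)
θ=103°: P = B + -0.93·ex + 1.31·ey = (0.5855,3.2852)
θ=119°: B = A + 4.00·(cos119°, sin119°) = (-1.9392, 3.4985)
θ=119°: |BD| = 6.8930
θ=119°: circle(B,6.00) ∩ circle(D,10.00): a=-1.1959, h=5.8796
θ=119°:   candidates: C₊=(0.0145,9.1715) cross=40.528; C₋=(-5.9538,-0.9606) cross=-40.528
θ=119°:   branch - wants cross < 0 → take C=(-5.9538,-0.9606) (cross=-40.528)
θ=119°: ex = (C−B)/|BC| = (-0.6691,-0.7432); ey = (0.7432,-0.6691)
θ=119°: P = B + -0.93·ex + 1.31·ey = (-0.3434,3.3131)
θ=187°: B = A + 4.00·(cos187°, sin187°) = (-3.9702, -0.4875)
θ=187°: |BD| = 7.9851
θ=187°: circle(B,6.00) ∩ circle(D,10.00): a=-0.0149, h=6.0000
θ=187°:   candidates: C₊=(-4.3514,5.5004) cross=47.910; C₋=(-3.6188,-6.4772) cross=-47.910
θ=187°:   branch - wants cross < 0 → take C=(-3.6188,-6.4772) (cross=-47.910)
θ=187°: ex = (C−B)/|BC| = (0.0586,-0.9983); ey = (0.9983,0.0586)
θ=187°: P = B + -0.93·ex + 1.31·ey = (-2.7169,0.5176)

θ=103°: 0.59 3.29
θ=119°: -0.34 3.31
θ=187°: -2.72 0.52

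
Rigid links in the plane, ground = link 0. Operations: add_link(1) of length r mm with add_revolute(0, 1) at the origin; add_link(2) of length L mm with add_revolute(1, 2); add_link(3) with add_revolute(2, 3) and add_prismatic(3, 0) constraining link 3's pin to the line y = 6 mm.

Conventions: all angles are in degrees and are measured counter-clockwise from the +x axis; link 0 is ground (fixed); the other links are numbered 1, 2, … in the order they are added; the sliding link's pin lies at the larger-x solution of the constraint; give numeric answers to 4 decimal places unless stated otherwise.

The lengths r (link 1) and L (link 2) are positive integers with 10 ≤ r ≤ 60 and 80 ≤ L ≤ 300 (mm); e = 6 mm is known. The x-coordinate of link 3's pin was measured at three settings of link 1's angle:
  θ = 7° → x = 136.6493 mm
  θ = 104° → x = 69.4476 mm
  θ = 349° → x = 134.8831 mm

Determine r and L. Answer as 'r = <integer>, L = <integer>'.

constraint per measurement: (x − r cos θ)² + (r sin θ − e)² = L²
subtracting the θ₁ and θ₂ equations cancels the r² and L² terms:
r = (x₁² − x₂²) / (2[(x₁cos θ₁ + e sin θ₁) − (x₂cos θ₂ + e sin θ₂)]) = 47.0000 → r = 47
L² = (x₁ − r cos θ₁)² + (r sin θ₁ − e)² = 8100.0076 → L = 90.0000 → L = 90
check at θ₃=349°: x = 134.8831 (printed 134.8831) ✓

r = 47, L = 90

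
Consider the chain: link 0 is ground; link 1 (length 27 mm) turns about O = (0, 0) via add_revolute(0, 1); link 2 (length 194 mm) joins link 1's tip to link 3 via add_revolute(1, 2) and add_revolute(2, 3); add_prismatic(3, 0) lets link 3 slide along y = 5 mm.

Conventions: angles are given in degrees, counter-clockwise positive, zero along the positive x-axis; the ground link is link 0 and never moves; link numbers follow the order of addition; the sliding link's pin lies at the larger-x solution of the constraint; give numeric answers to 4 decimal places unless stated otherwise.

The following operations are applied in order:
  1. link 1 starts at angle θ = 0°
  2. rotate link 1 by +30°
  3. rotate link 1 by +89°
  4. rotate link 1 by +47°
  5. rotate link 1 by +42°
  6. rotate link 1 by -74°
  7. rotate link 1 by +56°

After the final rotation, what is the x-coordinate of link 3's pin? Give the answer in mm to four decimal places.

geometry: r = 27 mm, L = 194 mm, e = 5 mm; θ starts at 0°
rotate link 1 by +30°: θ ← 0° +30° = 30°
rotate link 1 by +89°: θ ← 30° +89° = 119°
rotate link 1 by +47°: θ ← 119° +47° = 166°
rotate link 1 by +42°: θ ← 166° +42° = 208°
rotate link 1 by -74°: θ ← 208° -74° = 134°
rotate link 1 by +56°: θ ← 134° +56° = 190°
crank pin P = (r cos θ, r sin θ) = (-26.589809, -4.688501)
h = r sin θ − e = -4.688501 − 5 = -9.688501
x = r cos θ + √(L² − h²) = -26.589809 + 193.757924 = 167.168114

167.1681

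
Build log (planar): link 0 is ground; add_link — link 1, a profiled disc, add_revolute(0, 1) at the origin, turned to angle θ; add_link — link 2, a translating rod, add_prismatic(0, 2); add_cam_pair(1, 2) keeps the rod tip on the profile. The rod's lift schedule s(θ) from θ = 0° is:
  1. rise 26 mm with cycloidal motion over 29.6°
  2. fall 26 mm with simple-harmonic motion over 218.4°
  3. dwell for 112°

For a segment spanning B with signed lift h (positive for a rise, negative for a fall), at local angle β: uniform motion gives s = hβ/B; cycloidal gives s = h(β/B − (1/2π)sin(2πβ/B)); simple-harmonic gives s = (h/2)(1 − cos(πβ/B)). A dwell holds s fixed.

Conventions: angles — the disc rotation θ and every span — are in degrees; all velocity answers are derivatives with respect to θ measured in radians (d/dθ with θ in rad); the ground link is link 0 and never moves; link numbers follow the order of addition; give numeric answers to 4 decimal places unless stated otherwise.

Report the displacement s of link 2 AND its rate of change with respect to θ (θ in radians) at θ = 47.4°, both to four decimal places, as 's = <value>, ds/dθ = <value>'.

seg 1 [0°–29.6°] cycloidal, h=26: full span → s += 26 → s = 26.0000
seg 2 [29.6°–248°] simple-harmonic, h=-26: θ=47.4° here. β=17.8, B=218.4. -26/2·(1 − cos(π·0.0815)) = -0.4238 → s = 25.5762
velocity in seg [29.6°–248°] (simple-harmonic), θ in radians: β = 17.8° = 0.3107 rad, B = 218.4° = 3.8118 rad; ds/dθ = (πh/(2B)) sin(πβ/B) = (π·(-26)/(2·3.8118)) sin(π·0.0815) = -2.713468 mm/rad

s = 25.5762, ds/dθ = -2.7135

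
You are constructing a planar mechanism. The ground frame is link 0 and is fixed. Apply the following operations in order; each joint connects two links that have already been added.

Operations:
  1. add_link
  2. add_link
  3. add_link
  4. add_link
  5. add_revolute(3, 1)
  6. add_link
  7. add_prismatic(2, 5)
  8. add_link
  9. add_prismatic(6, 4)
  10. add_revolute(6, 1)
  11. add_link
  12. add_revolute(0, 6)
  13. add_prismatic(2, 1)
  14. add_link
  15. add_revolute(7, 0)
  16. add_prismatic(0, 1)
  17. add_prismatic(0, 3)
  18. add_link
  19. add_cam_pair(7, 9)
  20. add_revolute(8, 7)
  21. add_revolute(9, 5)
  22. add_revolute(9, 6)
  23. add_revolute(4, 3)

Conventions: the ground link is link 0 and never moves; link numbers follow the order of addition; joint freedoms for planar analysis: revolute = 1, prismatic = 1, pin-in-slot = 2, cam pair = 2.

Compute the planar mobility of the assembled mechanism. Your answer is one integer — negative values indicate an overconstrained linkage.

link 0 = ground. State L|J1|J2 = 1|0|0
+link1  2|0|0
+link2  3|0|0
+link3  4|0|0
+link4  5|0|0
R(3,1) f=1→J1  5|1|0
+link5  6|1|0
P(2,5) f=1→J1  6|2|0
+link6  7|2|0
P(6,4) f=1→J1  7|3|0
R(6,1) f=1→J1  7|4|0
+link7  8|4|0
R(0,6) f=1→J1  8|5|0
P(2,1) f=1→J1  8|6|0
+link8  9|6|0
R(7,0) f=1→J1  9|7|0
P(0,1) f=1→J1  9|8|0
P(0,3) f=1→J1  9|9|0
+link9  10|9|0
C(7,9) f=2→J2  10|9|1
R(8,7) f=1→J1  10|10|1
R(9,5) f=1→J1  10|11|1
R(9,6) f=1→J1  10|12|1
R(4,3) f=1→J1  10|13|1
M = 3(10−1)−2·13−1 = 27−26−1 = 0

M = 0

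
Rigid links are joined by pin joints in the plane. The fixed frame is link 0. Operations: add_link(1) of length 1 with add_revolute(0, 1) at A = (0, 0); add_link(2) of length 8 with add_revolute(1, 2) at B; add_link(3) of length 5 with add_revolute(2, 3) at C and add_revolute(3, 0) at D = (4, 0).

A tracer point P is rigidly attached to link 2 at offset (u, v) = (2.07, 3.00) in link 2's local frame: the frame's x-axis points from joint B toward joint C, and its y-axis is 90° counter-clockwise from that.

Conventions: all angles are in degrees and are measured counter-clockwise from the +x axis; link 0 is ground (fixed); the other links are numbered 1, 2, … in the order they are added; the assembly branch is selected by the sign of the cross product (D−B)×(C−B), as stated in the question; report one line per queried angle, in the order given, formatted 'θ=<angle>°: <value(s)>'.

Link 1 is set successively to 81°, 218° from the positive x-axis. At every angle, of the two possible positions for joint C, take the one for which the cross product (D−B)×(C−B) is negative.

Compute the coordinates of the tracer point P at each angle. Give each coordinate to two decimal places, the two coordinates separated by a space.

A=(0,0), D=(4.00,0)
θ=81°: B = A + 1.00·(cos81°, sin81°) = (0.1564, 0.9877)
θ=81°: |BD| = 3.9684
θ=81°: circle(B,8.00) ∩ circle(D,5.00): a=6.8980, h=4.0519
θ=81°:   candidates: C₊=(7.8458,3.1953) cross=16.080; C₋=(5.8289,-4.6535) cross=-16.080
θ=81°:   branch - wants cross < 0 → take C=(5.8289,-4.6535) (cross=-16.080)
θ=81°: ex = (C−B)/|BC| = (0.7091,-0.7051); ey = (0.7051,0.7091)
θ=81°: P = B + 2.07·ex + 3.00·ey = (3.7396,1.6552)
θ=218°: B = A + 1.00·(cos218°, sin218°) = (-0.7880, -0.6157)
θ=218°: |BD| = 4.8274
θ=218°: circle(B,8.00) ∩ circle(D,5.00): a=6.4531, h=4.7283
θ=218°:   candidates: C₊=(5.0094,4.8971) cross=22.826; C₋=(6.2154,-4.4824) cross=-22.826
θ=218°:   branch - wants cross < 0 → take C=(6.2154,-4.4824) (cross=-22.826)
θ=218°: ex = (C−B)/|BC| = (0.8754,-0.4833); ey = (0.4833,0.8754)
θ=218°: P = B + 2.07·ex + 3.00·ey = (2.4742,1.0101)

θ=81°: 3.74 1.66
θ=218°: 2.47 1.01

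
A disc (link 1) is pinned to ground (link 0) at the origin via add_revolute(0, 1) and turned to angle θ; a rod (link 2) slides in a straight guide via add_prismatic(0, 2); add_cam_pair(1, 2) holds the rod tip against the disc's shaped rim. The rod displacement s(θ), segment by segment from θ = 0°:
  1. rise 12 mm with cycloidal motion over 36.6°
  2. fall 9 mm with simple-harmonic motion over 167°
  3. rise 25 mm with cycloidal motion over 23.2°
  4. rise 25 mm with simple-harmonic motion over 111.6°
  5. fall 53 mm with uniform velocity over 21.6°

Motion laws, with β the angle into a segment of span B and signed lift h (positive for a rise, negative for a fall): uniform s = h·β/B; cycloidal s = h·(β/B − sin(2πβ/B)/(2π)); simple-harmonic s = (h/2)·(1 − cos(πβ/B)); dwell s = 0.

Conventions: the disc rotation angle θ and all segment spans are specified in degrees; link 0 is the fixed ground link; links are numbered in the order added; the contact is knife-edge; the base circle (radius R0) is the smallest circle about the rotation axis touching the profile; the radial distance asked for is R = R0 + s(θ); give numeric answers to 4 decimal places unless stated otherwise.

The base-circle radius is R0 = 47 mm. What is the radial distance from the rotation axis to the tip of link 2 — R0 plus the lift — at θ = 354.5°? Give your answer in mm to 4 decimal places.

segment 1 (0° to 36.6°, cycloidal, h = 12) is passed completely: s = 0.0000 + (12) = 12.0000
segment 2 (36.6° to 203.6°, simple-harmonic, h = -9) is passed completely: s = 12.0000 + (-9) = 3.0000
segment 3 (203.6° to 226.8°, cycloidal, h = 25) is passed completely: s = 3.0000 + (25) = 28.0000
segment 4 (226.8° to 338.4°, simple-harmonic, h = 25) is passed completely: s = 28.0000 + (25) = 53.0000
θ = 354.5° falls in segment 5 (338.4° to 360°, uniform, h = -53): β = 354.5 − 338.4 = 16.1°, B = 21.6°; Δs = -53·16.1/21.6 = -39.5046; s = 53.0000 − 39.5046 = 13.4954
R = R0 + s = 47 + 13.4954 = 60.4954

60.4954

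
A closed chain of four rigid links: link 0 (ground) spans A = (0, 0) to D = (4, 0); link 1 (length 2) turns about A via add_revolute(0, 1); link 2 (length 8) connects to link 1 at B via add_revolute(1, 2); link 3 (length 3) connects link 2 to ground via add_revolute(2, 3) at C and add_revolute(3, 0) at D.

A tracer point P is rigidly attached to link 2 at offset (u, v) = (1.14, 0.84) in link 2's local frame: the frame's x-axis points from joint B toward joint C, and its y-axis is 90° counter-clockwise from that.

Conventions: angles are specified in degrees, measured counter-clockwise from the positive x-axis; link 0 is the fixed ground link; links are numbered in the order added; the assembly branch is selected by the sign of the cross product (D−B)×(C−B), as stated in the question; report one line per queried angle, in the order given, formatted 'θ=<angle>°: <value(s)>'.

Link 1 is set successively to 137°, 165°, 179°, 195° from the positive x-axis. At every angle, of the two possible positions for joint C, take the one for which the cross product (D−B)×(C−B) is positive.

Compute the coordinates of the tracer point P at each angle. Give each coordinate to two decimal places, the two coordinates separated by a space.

A=(0,0), D=(4.00,0)
θ=137°: B = A + 2.00·(cos137°, sin137°) = (-1.4627, 1.3640)
θ=137°: |BD| = 5.6304
θ=137°: circle(B,8.00) ∩ circle(D,3.00): a=7.6994, h=2.1724
θ=137°:   candidates: C₊=(6.5336,1.6065) cross=12.232; C₋=(5.4811,-2.6089) cross=-12.232
θ=137°:   branch + wants cross > 0 → take C=(6.5336,1.6065) (cross=12.232)
θ=137°: ex = (C−B)/|BC| = (0.9995,0.0303); ey = (-0.0303,0.9995)
θ=137°: P = B + 1.14·ex + 0.84·ey = (-0.3487,2.2382)
θ=165°: B = A + 2.00·(cos165°, sin165°) = (-1.9319, 0.5176)
θ=165°: |BD| = 5.9544
θ=165°: circle(B,8.00) ∩ circle(D,3.00): a=7.5956, h=2.5112
θ=165°:   candidates: C₊=(5.8533,2.3591) cross=14.953; C₋=(5.4167,-2.6444) cross=-14.953
θ=165°:   branch + wants cross > 0 → take C=(5.8533,2.3591) (cross=14.953)
θ=165°: ex = (C−B)/|BC| = (0.9731,0.2302); ey = (-0.2302,0.9731)
θ=165°: P = B + 1.14·ex + 0.84·ey = (-1.0158,1.5975)
θ=179°: B = A + 2.00·(cos179°, sin179°) = (-1.9997, 0.0349)
θ=179°: |BD| = 5.9998
θ=179°: circle(B,8.00) ∩ circle(D,3.00): a=7.5834, h=2.5480
θ=179°:   candidates: C₊=(5.5984,2.5387) cross=15.287; C₋=(5.5687,-2.5572) cross=-15.287
θ=179°:   branch + wants cross > 0 → take C=(5.5984,2.5387) (cross=15.287)
θ=179°: ex = (C−B)/|BC| = (0.9498,0.3130); ey = (-0.3130,0.9498)
θ=179°: P = B + 1.14·ex + 0.84·ey = (-1.1799,1.1895)
θ=195°: B = A + 2.00·(cos195°, sin195°) = (-1.9319, -0.5176)
θ=195°: |BD| = 5.9544
θ=195°: circle(B,8.00) ∩ circle(D,3.00): a=7.5956, h=2.5112
θ=195°:   candidates: C₊=(5.4167,2.6444) cross=14.953; C₋=(5.8533,-2.3591) cross=-14.953
θ=195°:   branch + wants cross > 0 → take C=(5.4167,2.6444) (cross=14.953)
θ=195°: ex = (C−B)/|BC| = (0.9186,0.3953); ey = (-0.3953,0.9186)
θ=195°: P = B + 1.14·ex + 0.84·ey = (-1.2167,0.7046)

θ=137°: -0.35 2.24
θ=165°: -1.02 1.60
θ=179°: -1.18 1.19
θ=195°: -1.22 0.70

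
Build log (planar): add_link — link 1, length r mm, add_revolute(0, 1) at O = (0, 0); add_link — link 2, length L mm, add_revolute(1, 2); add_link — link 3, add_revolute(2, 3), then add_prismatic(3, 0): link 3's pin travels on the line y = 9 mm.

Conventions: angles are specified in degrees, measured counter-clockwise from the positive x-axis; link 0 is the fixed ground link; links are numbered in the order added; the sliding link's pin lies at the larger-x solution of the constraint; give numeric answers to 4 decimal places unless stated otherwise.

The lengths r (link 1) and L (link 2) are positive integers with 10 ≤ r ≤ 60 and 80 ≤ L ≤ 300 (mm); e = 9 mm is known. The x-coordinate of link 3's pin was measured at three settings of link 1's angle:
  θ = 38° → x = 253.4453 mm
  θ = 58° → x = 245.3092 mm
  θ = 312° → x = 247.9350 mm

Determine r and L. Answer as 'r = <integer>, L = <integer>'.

constraint per measurement: (x − r cos θ)² + (r sin θ − e)² = L²
subtracting the θ₁ and θ₂ equations cancels the r² and L² terms:
r = (x₁² − x₂²) / (2[(x₁cos θ₁ + e sin θ₁) − (x₂cos θ₂ + e sin θ₂)]) = 29.9999 → r = 30
L² = (x₁ − r cos θ₁)² + (r sin θ₁ − e)² = 52900.0056 → L = 230.0000 → L = 230
check at θ₃=312°: x = 247.9350 (printed 247.9350) ✓

r = 30, L = 230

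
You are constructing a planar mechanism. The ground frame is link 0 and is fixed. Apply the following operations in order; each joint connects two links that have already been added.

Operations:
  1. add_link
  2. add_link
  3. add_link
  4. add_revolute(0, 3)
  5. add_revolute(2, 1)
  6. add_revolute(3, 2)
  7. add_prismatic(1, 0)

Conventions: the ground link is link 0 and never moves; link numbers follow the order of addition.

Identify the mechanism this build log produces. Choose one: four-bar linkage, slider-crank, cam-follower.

links: 4 (incl. ground); joints: 3 revolute, 1 prismatic, 0 higher (cam) pair, forming one closed loop
4 links, 3 revolutes + 1 prismatic in one loop → slider-crank

slider-crank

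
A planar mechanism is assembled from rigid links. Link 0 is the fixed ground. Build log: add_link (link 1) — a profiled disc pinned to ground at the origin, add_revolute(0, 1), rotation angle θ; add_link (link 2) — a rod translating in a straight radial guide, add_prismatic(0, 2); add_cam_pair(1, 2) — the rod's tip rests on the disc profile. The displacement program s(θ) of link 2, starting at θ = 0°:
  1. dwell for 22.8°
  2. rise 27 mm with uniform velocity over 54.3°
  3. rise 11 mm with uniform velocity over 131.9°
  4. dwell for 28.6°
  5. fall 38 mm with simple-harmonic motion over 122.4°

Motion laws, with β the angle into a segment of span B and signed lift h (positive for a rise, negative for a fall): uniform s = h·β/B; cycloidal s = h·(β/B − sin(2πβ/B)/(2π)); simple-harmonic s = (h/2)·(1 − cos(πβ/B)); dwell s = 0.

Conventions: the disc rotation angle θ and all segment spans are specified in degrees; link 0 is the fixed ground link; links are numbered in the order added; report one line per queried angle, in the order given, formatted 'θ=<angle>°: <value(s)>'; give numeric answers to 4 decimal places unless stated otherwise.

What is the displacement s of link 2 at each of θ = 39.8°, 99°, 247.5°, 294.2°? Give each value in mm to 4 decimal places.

seg 1 [0°–22.8°] dwell: s stays 0.0000
seg 2 [22.8°–77.1°] uniform, h=27: θ=39.8° here. β=17, B=54.3. 27·17/54.3 = 8.4530 → s = 8.4530
seg 2 [22.8°–77.1°] uniform, h=27: full span → s += 27 → s = 27.0000
seg 3 [77.1°–209°] uniform, h=11: θ=99° here. β=21.9, B=131.9. 11·21.9/131.9 = 1.8264 → s = 28.8264
seg 3 [77.1°–209°] uniform, h=11: full span → s += 11 → s = 38.0000
seg 4 [209°–237.6°] dwell: s stays 38.0000
seg 5 [237.6°–360°] simple-harmonic, h=-38: θ=247.5° here. β=9.9, B=122.4. -38/2·(1 − cos(π·0.0809)) = -0.6101 → s = 37.3899
seg 5 [237.6°–360°] simple-harmonic, h=-38: θ=294.2° here. β=56.6, B=122.4. -38/2·(1 − cos(π·0.4624)) = -16.7619 → s = 21.2381

θ=39.8°: 8.4530
θ=99°: 28.8264
θ=247.5°: 37.3899
θ=294.2°: 21.2381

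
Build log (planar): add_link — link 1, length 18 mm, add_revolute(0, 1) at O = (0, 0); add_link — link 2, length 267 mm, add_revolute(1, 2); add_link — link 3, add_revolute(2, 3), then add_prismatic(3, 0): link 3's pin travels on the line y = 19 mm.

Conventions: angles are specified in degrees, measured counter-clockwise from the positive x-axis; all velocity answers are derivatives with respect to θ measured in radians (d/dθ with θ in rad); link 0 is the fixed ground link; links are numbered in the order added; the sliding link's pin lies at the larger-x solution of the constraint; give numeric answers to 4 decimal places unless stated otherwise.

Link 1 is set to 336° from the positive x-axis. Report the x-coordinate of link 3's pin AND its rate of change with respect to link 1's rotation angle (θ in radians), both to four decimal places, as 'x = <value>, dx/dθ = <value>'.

geometry: r = 18 mm, L = 267 mm, e = 19 mm
crank pin P = (r cos θ, r sin θ) = (16.443818, -7.321260)
h = r sin θ − e = -7.321260 − 19 = -26.321260
x = r cos θ + √(L² − h²) = 16.443818 + 265.699438 = 282.143256
dx/dθ = −r sin θ − h·r cos θ/√(L² − h²) (θ in radians; h = -26.321260) = 8.950251

x = 282.1433, dx/dθ = 8.9503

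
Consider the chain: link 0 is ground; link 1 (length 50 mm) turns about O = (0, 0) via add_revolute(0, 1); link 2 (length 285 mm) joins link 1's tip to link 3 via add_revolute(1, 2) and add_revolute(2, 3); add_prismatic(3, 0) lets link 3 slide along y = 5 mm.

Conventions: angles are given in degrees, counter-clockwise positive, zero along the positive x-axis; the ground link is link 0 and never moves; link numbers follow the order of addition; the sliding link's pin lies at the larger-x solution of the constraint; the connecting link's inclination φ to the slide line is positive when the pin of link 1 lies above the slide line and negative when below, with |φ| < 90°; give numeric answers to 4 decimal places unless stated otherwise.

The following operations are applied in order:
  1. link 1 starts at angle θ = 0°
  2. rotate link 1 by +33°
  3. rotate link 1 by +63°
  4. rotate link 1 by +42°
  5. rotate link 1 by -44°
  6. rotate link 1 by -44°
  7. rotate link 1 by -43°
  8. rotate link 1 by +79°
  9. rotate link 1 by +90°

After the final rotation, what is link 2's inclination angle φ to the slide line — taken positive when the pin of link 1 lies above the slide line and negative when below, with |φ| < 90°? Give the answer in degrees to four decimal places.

geometry: r = 50 mm, L = 285 mm, e = 5 mm; θ starts at 0°
rotate link 1 by +33°: θ ← 0° +33° = 33°
rotate link 1 by +63°: θ ← 33° +63° = 96°
rotate link 1 by +42°: θ ← 96° +42° = 138°
rotate link 1 by -44°: θ ← 138° -44° = 94°
rotate link 1 by -44°: θ ← 94° -44° = 50°
rotate link 1 by -43°: θ ← 50° -43° = 7°
rotate link 1 by +79°: θ ← 7° +79° = 86°
rotate link 1 by +90°: θ ← 86° +90° = 176°
h = r sin θ − e = 3.487824 − 5 = -1.512176
sin φ = h / L = -1.512176 / 285 = -0.00530588
φ = arcsin(-0.00530588) = -0.304006°

-0.3040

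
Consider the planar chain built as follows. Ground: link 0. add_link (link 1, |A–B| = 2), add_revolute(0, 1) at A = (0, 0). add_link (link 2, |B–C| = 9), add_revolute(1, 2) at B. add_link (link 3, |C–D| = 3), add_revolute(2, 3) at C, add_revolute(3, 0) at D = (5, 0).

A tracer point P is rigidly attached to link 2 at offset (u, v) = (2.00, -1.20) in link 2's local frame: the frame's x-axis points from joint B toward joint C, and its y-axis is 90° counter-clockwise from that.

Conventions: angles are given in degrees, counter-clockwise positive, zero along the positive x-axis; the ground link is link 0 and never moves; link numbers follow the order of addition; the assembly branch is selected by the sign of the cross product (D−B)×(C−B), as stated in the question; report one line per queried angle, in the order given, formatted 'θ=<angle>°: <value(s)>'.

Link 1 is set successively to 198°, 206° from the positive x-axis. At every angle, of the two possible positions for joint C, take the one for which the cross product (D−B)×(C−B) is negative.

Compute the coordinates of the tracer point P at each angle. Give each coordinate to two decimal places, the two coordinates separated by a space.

A=(0,0), D=(5.00,0)
θ=198°: B = A + 2.00·(cos198°, sin198°) = (-1.9021, -0.6180)
θ=198°: |BD| = 6.9297
θ=198°: circle(B,9.00) ∩ circle(D,3.00): a=8.6599, h=2.4508
θ=198°:   candidates: C₊=(6.5047,2.5954) cross=16.984; C₋=(6.9418,-2.2868) cross=-16.984
θ=198°:   branch - wants cross < 0 → take C=(6.9418,-2.2868) (cross=-16.984)
θ=198°: ex = (C−B)/|BC| = (0.9827,-0.1854); ey = (0.1854,0.9827)
θ=198°: P = B + 2.00·ex + -1.20·ey = (-0.1593,-2.1681)
θ=206°: B = A + 2.00·(cos206°, sin206°) = (-1.7976, -0.8767)
θ=206°: |BD| = 6.8539
θ=206°: circle(B,9.00) ∩ circle(D,3.00): a=8.6794, h=2.3806
θ=206°:   candidates: C₊=(6.5060,2.5946) cross=16.317; C₋=(7.1151,-2.1276) cross=-16.317
θ=206°:   branch - wants cross < 0 → take C=(7.1151,-2.1276) (cross=-16.317)
θ=206°: ex = (C−B)/|BC| = (0.9903,-0.1390); ey = (0.1390,0.9903)
θ=206°: P = B + 2.00·ex + -1.20·ey = (0.0162,-2.3431)

θ=198°: -0.16 -2.17
θ=206°: 0.02 -2.34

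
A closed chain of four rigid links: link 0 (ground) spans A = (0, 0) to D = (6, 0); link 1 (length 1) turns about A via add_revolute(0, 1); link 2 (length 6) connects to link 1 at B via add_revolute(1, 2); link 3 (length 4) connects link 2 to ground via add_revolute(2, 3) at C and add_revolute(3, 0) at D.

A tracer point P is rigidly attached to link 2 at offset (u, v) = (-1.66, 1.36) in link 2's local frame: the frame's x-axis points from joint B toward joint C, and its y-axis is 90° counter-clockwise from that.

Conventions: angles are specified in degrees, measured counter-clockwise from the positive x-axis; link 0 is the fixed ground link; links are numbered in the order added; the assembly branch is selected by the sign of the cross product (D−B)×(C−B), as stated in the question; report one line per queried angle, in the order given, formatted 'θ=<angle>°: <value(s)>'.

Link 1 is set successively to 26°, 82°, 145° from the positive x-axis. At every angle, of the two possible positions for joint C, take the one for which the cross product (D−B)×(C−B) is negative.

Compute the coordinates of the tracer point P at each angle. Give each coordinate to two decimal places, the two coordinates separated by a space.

A=(0,0), D=(6.00,0)
θ=26°: B = A + 1.00·(cos26°, sin26°) = (0.8988, 0.4384)
θ=26°: |BD| = 5.1200
θ=26°: circle(B,6.00) ∩ circle(D,4.00): a=4.5131, h=3.9537
θ=26°:   candidates: C₊=(5.7339,3.9911) cross=20.243; C₋=(5.0568,-3.8872) cross=-20.243
θ=26°:   branch - wants cross < 0 → take C=(5.0568,-3.8872) (cross=-20.243)
θ=26°: ex = (C−B)/|BC| = (0.6930,-0.7209); ey = (0.7209,0.6930)
θ=26°: P = B + -1.66·ex + 1.36·ey = (0.7289,2.5776)
θ=82°: B = A + 1.00·(cos82°, sin82°) = (0.1392, 0.9903)
θ=82°: |BD| = 5.9439
θ=82°: circle(B,6.00) ∩ circle(D,4.00): a=4.6543, h=3.7864
θ=82°:   candidates: C₊=(5.3593,3.9484) cross=22.506; C₋=(4.0976,-3.5187) cross=-22.506
θ=82°:   branch - wants cross < 0 → take C=(4.0976,-3.5187) (cross=-22.506)
θ=82°: ex = (C−B)/|BC| = (0.6597,-0.7515); ey = (0.7515,0.6597)
θ=82°: P = B + -1.66·ex + 1.36·ey = (0.0660,3.1350)
θ=145°: B = A + 1.00·(cos145°, sin145°) = (-0.8192, 0.5736)
θ=145°: |BD| = 6.8432
θ=145°: circle(B,6.00) ∩ circle(D,4.00): a=4.8829, h=3.4867
θ=145°:   candidates: C₊=(4.3388,3.6387) cross=23.860; C₋=(3.7543,-3.3101) cross=-23.860
θ=145°:   branch - wants cross < 0 → take C=(3.7543,-3.3101) (cross=-23.860)
θ=145°: ex = (C−B)/|BC| = (0.7622,-0.6473); ey = (0.6473,0.7622)
θ=145°: P = B + -1.66·ex + 1.36·ey = (-1.2042,2.6847)

θ=26°: 0.73 2.58
θ=82°: 0.07 3.13
θ=145°: -1.20 2.68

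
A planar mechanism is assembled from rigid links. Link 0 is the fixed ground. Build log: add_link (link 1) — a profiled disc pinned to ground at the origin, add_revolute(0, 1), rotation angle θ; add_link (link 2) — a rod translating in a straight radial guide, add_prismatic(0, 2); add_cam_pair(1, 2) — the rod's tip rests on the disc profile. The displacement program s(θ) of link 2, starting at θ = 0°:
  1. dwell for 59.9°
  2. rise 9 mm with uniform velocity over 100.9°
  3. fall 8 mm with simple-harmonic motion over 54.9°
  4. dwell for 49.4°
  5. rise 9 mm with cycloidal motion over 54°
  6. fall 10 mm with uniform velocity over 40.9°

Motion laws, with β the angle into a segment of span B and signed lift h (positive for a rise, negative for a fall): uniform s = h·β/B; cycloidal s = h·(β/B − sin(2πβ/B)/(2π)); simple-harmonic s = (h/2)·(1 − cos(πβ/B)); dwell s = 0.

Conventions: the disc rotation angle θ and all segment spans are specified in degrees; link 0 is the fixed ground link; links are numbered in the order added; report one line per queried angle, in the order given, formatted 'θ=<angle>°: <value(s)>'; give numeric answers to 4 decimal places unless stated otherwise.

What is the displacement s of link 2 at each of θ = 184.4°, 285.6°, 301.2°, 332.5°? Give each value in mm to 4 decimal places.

seg 1 [0°–59.9°] dwell: s stays 0.0000
seg 2 [59.9°–160.8°] uniform, h=9: full span → s += 9 → s = 9.0000
seg 3 [160.8°–215.7°] simple-harmonic, h=-8: θ=184.4° here. β=23.6, B=54.9. -8/2·(1 − cos(π·0.4299)) = -3.1259 → s = 5.8741
seg 3 [160.8°–215.7°] simple-harmonic, h=-8: full span → s += -8 → s = 1.0000
seg 4 [215.7°–265.1°] dwell: s stays 1.0000
seg 5 [265.1°–319.1°] cycloidal, h=9: θ=285.6° here. β=20.5, B=54. 9·(0.3796 − sin(2π·0.3796)/(2π)) = 2.4337 → s = 3.4337
seg 5 [265.1°–319.1°] cycloidal, h=9: θ=301.2° here. β=36.1, B=54. 9·(0.6685 − sin(2π·0.6685)/(2π)) = 7.2654 → s = 8.2654
seg 5 [265.1°–319.1°] cycloidal, h=9: full span → s += 9 → s = 10.0000
seg 6 [319.1°–360°] uniform, h=-10: θ=332.5° here. β=13.4, B=40.9. -10·13.4/40.9 = -3.2763 → s = 6.7237

θ=184.4°: 5.8741
θ=285.6°: 3.4337
θ=301.2°: 8.2654
θ=332.5°: 6.7237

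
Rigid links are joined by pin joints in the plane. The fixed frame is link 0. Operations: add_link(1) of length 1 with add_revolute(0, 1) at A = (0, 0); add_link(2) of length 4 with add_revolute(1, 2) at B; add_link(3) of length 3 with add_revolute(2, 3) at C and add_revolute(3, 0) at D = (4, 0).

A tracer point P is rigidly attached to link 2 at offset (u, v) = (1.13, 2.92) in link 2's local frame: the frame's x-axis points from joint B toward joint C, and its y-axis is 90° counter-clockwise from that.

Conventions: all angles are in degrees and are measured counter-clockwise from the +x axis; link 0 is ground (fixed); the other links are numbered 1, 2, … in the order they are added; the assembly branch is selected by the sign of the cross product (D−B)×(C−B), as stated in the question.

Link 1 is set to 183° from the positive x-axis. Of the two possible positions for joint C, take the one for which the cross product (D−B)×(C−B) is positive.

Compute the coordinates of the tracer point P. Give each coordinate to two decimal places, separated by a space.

A=(0,0), D=(4.00,0)
B = A + 1.00·(cos183°, sin183°) = (-0.9986, -0.0523)
|BD| = 4.9989
circle(B,4.00) ∩ circle(D,3.00): a=3.1996, h=2.4005
  candidates: C₊=(2.1757,2.3816) cross=12.000; C₋=(2.2259,-2.4192) cross=-12.000
  branch + wants cross > 0 → take C=(2.1757,2.3816) (cross=12.000)
ex = (C−B)/|BC| = (0.7936,0.6085); ey = (-0.6085,0.7936)
P = B + 1.13·ex + 2.92·ey = (-1.8786,2.9525)

-1.88 2.95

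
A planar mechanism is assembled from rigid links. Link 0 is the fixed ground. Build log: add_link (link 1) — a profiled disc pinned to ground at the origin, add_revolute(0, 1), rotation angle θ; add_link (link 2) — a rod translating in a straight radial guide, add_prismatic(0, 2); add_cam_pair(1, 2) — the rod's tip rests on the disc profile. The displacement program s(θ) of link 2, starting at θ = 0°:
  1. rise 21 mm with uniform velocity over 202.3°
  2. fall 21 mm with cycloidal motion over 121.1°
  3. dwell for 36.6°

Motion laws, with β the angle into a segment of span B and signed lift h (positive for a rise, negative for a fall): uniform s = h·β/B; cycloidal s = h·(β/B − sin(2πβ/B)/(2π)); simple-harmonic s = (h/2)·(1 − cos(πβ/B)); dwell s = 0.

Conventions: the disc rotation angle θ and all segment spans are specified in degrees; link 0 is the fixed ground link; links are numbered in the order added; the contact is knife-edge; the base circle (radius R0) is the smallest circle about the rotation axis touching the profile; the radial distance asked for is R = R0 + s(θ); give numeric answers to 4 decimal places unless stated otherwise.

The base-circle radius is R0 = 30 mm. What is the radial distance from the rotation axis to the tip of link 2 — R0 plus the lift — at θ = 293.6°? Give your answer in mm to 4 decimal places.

seg 1 [0°–202.3°] uniform, h=21: full span → s += 21 → s = 21.0000
seg 2 [202.3°–323.4°] cycloidal, h=-21: θ=293.6° here. β=91.3, B=121.1. -21·(0.7539 − sin(2π·0.7539)/(2π)) = -19.1736 → s = 1.8264
R = R0 + s = 30 + 1.8264 = 31.8264

31.8264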